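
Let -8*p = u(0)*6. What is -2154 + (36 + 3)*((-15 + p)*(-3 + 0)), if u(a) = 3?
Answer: -543/4 ≈ -135.75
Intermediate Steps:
p = -9/4 (p = -3*6/8 = -⅛*18 = -9/4 ≈ -2.2500)
-2154 + (36 + 3)*((-15 + p)*(-3 + 0)) = -2154 + (36 + 3)*((-15 - 9/4)*(-3 + 0)) = -2154 + 39*(-69/4*(-3)) = -2154 + 39*(207/4) = -2154 + 8073/4 = -543/4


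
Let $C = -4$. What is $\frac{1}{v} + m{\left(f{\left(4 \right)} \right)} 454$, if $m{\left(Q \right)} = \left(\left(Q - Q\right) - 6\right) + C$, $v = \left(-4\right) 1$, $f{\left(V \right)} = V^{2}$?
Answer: $- \frac{18161}{4} \approx -4540.3$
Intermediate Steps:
$v = -4$
$m{\left(Q \right)} = -10$ ($m{\left(Q \right)} = \left(\left(Q - Q\right) - 6\right) - 4 = \left(0 - 6\right) - 4 = -6 - 4 = -10$)
$\frac{1}{v} + m{\left(f{\left(4 \right)} \right)} 454 = \frac{1}{-4} - 4540 = - \frac{1}{4} - 4540 = - \frac{18161}{4}$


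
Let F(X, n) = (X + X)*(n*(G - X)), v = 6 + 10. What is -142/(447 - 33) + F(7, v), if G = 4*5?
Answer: 602713/207 ≈ 2911.7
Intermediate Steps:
G = 20
v = 16
F(X, n) = 2*X*n*(20 - X) (F(X, n) = (X + X)*(n*(20 - X)) = (2*X)*(n*(20 - X)) = 2*X*n*(20 - X))
-142/(447 - 33) + F(7, v) = -142/(447 - 33) + 2*7*16*(20 - 1*7) = -142/414 + 2*7*16*(20 - 7) = (1/414)*(-142) + 2*7*16*13 = -71/207 + 2912 = 602713/207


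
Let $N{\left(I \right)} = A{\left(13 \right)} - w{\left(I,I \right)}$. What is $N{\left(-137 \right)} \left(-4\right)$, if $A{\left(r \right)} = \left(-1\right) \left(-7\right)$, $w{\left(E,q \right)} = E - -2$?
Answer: $-568$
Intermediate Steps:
$w{\left(E,q \right)} = 2 + E$ ($w{\left(E,q \right)} = E + 2 = 2 + E$)
$A{\left(r \right)} = 7$
$N{\left(I \right)} = 5 - I$ ($N{\left(I \right)} = 7 - \left(2 + I\right) = 5 - I$)
$N{\left(-137 \right)} \left(-4\right) = \left(5 - -137\right) \left(-4\right) = \left(5 + 137\right) \left(-4\right) = 142 \left(-4\right) = -568$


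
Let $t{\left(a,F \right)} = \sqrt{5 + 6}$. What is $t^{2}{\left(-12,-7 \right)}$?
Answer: $11$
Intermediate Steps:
$t{\left(a,F \right)} = \sqrt{11}$
$t^{2}{\left(-12,-7 \right)} = \left(\sqrt{11}\right)^{2} = 11$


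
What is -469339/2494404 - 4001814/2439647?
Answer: -11127162332189/6085465235388 ≈ -1.8285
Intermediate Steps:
-469339/2494404 - 4001814/2439647 = -11127162332189/6085465235388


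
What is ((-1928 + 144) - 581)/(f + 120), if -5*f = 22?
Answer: -11825/578 ≈ -20.458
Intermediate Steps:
f = -22/5 (f = -1/5*22 = -22/5 ≈ -4.4000)
((-1928 + 144) - 581)/(f + 120) = ((-1928 + 144) - 581)/(-22/5 + 120) = (-1784 - 581)/(578/5) = -2365*5/578 = -11825/578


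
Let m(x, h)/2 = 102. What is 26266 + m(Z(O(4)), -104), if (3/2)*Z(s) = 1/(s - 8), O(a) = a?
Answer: 26470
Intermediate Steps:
Z(s) = 2/(3*(-8 + s)) (Z(s) = 2/(3*(s - 8)) = 2/(3*(-8 + s)))
m(x, h) = 204 (m(x, h) = 2*102 = 204)
26266 + m(Z(O(4)), -104) = 26266 + 204 = 26470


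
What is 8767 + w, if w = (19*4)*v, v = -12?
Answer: 7855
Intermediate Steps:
w = -912 (w = (19*4)*(-12) = 76*(-12) = -912)
8767 + w = 8767 - 912 = 7855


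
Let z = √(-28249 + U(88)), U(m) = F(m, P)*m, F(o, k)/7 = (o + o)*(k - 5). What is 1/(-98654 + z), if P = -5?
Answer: -98654/9733724125 - 3*I*√123601/9733724125 ≈ -1.0135e-5 - 1.0836e-7*I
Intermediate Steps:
F(o, k) = 14*o*(-5 + k) (F(o, k) = 7*((o + o)*(k - 5)) = 7*((2*o)*(-5 + k)) = 7*(2*o*(-5 + k)) = 14*o*(-5 + k))
U(m) = -140*m² (U(m) = (14*m*(-5 - 5))*m = (14*m*(-10))*m = (-140*m)*m = -140*m²)
z = 3*I*√123601 (z = √(-28249 - 140*88²) = √(-28249 - 140*7744) = √(-28249 - 1084160) = √(-1112409) = 3*I*√123601 ≈ 1054.7*I)
1/(-98654 + z) = 1/(-98654 + 3*I*√123601)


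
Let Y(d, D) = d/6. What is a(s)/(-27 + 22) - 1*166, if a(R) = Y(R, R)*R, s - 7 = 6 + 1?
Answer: -2588/15 ≈ -172.53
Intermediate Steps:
s = 14 (s = 7 + (6 + 1) = 7 + 7 = 14)
Y(d, D) = d/6 (Y(d, D) = d*(1/6) = d/6)
a(R) = R**2/6 (a(R) = (R/6)*R = R**2/6)
a(s)/(-27 + 22) - 1*166 = ((1/6)*14**2)/(-27 + 22) - 1*166 = ((1/6)*196)/(-5) - 166 = -1/5*98/3 - 166 = -98/15 - 166 = -2588/15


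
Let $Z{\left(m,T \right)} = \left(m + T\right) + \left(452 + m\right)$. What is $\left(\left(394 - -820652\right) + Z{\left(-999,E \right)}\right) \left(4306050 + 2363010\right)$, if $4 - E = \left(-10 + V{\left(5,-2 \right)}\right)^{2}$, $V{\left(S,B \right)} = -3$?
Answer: $5464194275100$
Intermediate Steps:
$E = -165$ ($E = 4 - \left(-10 - 3\right)^{2} = 4 - \left(-13\right)^{2} = 4 - 169 = -165$)
$Z{\left(m,T \right)} = 452 + T + 2 m$ ($Z{\left(m,T \right)} = \left(T + m\right) + \left(452 + m\right) = 452 + T + 2 m$)
$\left(\left(394 - -820652\right) + Z{\left(-999,E \right)}\right) \left(4306050 + 2363010\right) = \left(\left(394 - -820652\right) + \left(452 - 165 + 2 \left(-999\right)\right)\right) \left(4306050 + 2363010\right) = \left(\left(394 + 820652\right) - 1711\right) 6669060 = \left(821046 - 1711\right) 6669060 = 819335 \cdot 6669060 = 5464194275100$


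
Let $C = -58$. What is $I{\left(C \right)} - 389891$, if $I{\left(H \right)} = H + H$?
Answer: $-390007$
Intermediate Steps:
$I{\left(H \right)} = 2 H$
$I{\left(C \right)} - 389891 = 2 \left(-58\right) - 389891 = -116 - 389891 = -390007$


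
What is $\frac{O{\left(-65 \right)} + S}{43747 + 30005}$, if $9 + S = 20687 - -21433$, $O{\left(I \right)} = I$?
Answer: $\frac{21023}{36876} \approx 0.5701$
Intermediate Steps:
$S = 42111$ ($S = -9 + \left(20687 - -21433\right) = -9 + \left(20687 + 21433\right) = -9 + 42120 = 42111$)
$\frac{O{\left(-65 \right)} + S}{43747 + 30005} = \frac{-65 + 42111}{43747 + 30005} = \frac{42046}{73752} = 42046 \cdot \frac{1}{73752} = \frac{21023}{36876}$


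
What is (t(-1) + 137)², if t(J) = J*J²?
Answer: 18496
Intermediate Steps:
t(J) = J³
(t(-1) + 137)² = ((-1)³ + 137)² = (-1 + 137)² = 136² = 18496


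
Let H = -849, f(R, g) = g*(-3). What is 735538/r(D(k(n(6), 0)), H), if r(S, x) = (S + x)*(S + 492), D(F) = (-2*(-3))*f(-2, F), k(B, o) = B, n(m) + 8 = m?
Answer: -367769/214632 ≈ -1.7135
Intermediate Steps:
n(m) = -8 + m
f(R, g) = -3*g
D(F) = -18*F (D(F) = (-2*(-3))*(-3*F) = 6*(-3*F) = -18*F)
r(S, x) = (492 + S)*(S + x) (r(S, x) = (S + x)*(492 + S) = (492 + S)*(S + x))
735538/r(D(k(n(6), 0)), H) = 735538/((-18*(-8 + 6))² + 492*(-18*(-8 + 6)) + 492*(-849) - 18*(-8 + 6)*(-849)) = 735538/((-18*(-2))² + 492*(-18*(-2)) - 417708 - 18*(-2)*(-849)) = 735538/(36² + 492*36 - 417708 + 36*(-849)) = 735538/(1296 + 17712 - 417708 - 30564) = 735538/(-429264) = 735538*(-1/429264) = -367769/214632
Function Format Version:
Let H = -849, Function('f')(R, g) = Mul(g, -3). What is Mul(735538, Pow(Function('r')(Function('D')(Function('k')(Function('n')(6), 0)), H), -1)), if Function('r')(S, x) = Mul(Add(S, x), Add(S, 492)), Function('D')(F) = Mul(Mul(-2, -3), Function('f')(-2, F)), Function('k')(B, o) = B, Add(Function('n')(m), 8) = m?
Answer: Rational(-367769, 214632) ≈ -1.7135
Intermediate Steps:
Function('n')(m) = Add(-8, m)
Function('f')(R, g) = Mul(-3, g)
Function('D')(F) = Mul(-18, F) (Function('D')(F) = Mul(Mul(-2, -3), Mul(-3, F)) = Mul(6, Mul(-3, F)) = Mul(-18, F))
Function('r')(S, x) = Mul(Add(492, S), Add(S, x)) (Function('r')(S, x) = Mul(Add(S, x), Add(492, S)) = Mul(Add(492, S), Add(S, x)))
Mul(735538, Pow(Function('r')(Function('D')(Function('k')(Function('n')(6), 0)), H), -1)) = Mul(735538, Pow(Add(Pow(Mul(-18, Add(-8, 6)), 2), Mul(492, Mul(-18, Add(-8, 6))), Mul(492, -849), Mul(Mul(-18, Add(-8, 6)), -849)), -1)) = Mul(735538, Pow(Add(Pow(Mul(-18, -2), 2), Mul(492, Mul(-18, -2)), -417708, Mul(Mul(-18, -2), -849)), -1)) = Mul(735538, Pow(Add(Pow(36, 2), Mul(492, 36), -417708, Mul(36, -849)), -1)) = Mul(735538, Pow(Add(1296, 17712, -417708, -30564), -1)) = Mul(735538, Pow(-429264, -1)) = Mul(735538, Rational(-1, 429264)) = Rational(-367769, 214632)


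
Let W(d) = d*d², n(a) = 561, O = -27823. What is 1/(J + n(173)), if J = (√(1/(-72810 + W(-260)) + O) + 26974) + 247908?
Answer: 694463024690/191285049058664903 - I*√8666321796156799110/1338995343410654321 ≈ 3.6305e-6 - 2.1986e-9*I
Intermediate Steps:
W(d) = d³
J = 274882 + I*√8666321796156799110/17648810 (J = (√(1/(-72810 + (-260)³) - 27823) + 26974) + 247908 = (√(1/(-72810 - 17576000) - 27823) + 26974) + 247908 = (√(1/(-17648810) - 27823) + 26974) + 247908 = (√(-1/17648810 - 27823) + 26974) + 247908 = (√(-491042840631/17648810) + 26974) + 247908 = (I*√8666321796156799110/17648810 + 26974) + 247908 = (26974 + I*√8666321796156799110/17648810) + 247908 = 274882 + I*√8666321796156799110/17648810 ≈ 2.7488e+5 + 166.8*I)
1/(J + n(173)) = 1/((274882 + I*√8666321796156799110/17648810) + 561) = 1/(275443 + I*√8666321796156799110/17648810)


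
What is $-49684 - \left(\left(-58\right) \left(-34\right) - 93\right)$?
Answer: $-51563$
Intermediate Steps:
$-49684 - \left(\left(-58\right) \left(-34\right) - 93\right) = -49684 - \left(1972 - 93\right) = -49684 - 1879 = -51563$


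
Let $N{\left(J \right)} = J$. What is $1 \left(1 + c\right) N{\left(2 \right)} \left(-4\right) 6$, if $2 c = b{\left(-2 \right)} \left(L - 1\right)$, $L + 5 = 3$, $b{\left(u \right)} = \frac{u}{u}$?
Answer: $24$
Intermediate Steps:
$b{\left(u \right)} = 1$
$L = -2$ ($L = -5 + 3 = -2$)
$c = - \frac{3}{2}$ ($c = \frac{1 \left(-2 - 1\right)}{2} = \frac{1 \left(-3\right)}{2} = \frac{1}{2} \left(-3\right) = - \frac{3}{2} \approx -1.5$)
$1 \left(1 + c\right) N{\left(2 \right)} \left(-4\right) 6 = 1 \left(1 - \frac{3}{2}\right) 2 \left(-4\right) 6 = 1 \left(- \frac{1}{2}\right) \left(\left(-8\right) 6\right) = \left(- \frac{1}{2}\right) \left(-48\right) = 24$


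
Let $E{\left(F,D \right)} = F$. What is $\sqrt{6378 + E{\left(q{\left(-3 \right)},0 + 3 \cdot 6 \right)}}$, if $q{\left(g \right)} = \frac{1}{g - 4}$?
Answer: $\frac{\sqrt{312515}}{7} \approx 79.861$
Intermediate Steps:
$q{\left(g \right)} = \frac{1}{-4 + g}$
$\sqrt{6378 + E{\left(q{\left(-3 \right)},0 + 3 \cdot 6 \right)}} = \sqrt{6378 + \frac{1}{-4 - 3}} = \sqrt{6378 + \frac{1}{-7}} = \sqrt{6378 - \frac{1}{7}} = \sqrt{\frac{44645}{7}} = \frac{\sqrt{312515}}{7}$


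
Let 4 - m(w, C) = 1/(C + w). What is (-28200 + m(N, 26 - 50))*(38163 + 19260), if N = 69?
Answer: -24286502761/15 ≈ -1.6191e+9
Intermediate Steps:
m(w, C) = 4 - 1/(C + w)
(-28200 + m(N, 26 - 50))*(38163 + 19260) = (-28200 + (-1 + 4*(26 - 50) + 4*69)/((26 - 50) + 69))*(38163 + 19260) = (-28200 + (-1 + 4*(-24) + 276)/(-24 + 69))*57423 = (-28200 + (-1 - 96 + 276)/45)*57423 = (-28200 + (1/45)*179)*57423 = (-28200 + 179/45)*57423 = -1268821/45*57423 = -24286502761/15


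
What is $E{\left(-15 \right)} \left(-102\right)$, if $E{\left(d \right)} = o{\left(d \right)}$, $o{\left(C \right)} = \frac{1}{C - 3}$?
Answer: $\frac{17}{3} \approx 5.6667$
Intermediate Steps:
$o{\left(C \right)} = \frac{1}{-3 + C}$
$E{\left(d \right)} = \frac{1}{-3 + d}$
$E{\left(-15 \right)} \left(-102\right) = \frac{1}{-3 - 15} \left(-102\right) = \frac{1}{-18} \left(-102\right) = \left(- \frac{1}{18}\right) \left(-102\right) = \frac{17}{3}$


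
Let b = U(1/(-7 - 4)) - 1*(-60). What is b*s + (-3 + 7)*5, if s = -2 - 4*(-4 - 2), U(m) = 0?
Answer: 1340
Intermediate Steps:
b = 60 (b = 0 - 1*(-60) = 0 + 60 = 60)
s = 22 (s = -2 - 4*(-6) = -2 + 24 = 22)
b*s + (-3 + 7)*5 = 60*22 + (-3 + 7)*5 = 1320 + 4*5 = 1320 + 20 = 1340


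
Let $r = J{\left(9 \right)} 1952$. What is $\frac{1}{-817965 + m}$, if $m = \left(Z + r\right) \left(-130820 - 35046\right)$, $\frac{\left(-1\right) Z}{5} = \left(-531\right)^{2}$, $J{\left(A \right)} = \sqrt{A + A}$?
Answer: $\frac{25981988685}{6075363969661937329777} + \frac{323770432 \sqrt{2}}{18226091908985811989331} \approx 4.3017 \cdot 10^{-12}$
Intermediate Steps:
$J{\left(A \right)} = \sqrt{2} \sqrt{A}$ ($J{\left(A \right)} = \sqrt{2 A} = \sqrt{2} \sqrt{A}$)
$Z = -1409805$ ($Z = - 5 \left(-531\right)^{2} = \left(-5\right) 281961 = -1409805$)
$r = 5856 \sqrt{2}$ ($r = \sqrt{2} \sqrt{9} \cdot 1952 = \sqrt{2} \cdot 3 \cdot 1952 = 3 \sqrt{2} \cdot 1952 = 5856 \sqrt{2} \approx 8281.6$)
$m = 233838716130 - 971311296 \sqrt{2}$ ($m = \left(-1409805 + 5856 \sqrt{2}\right) \left(-130820 - 35046\right) = \left(-1409805 + 5856 \sqrt{2}\right) \left(-165866\right) = 233838716130 - 971311296 \sqrt{2} \approx 2.3247 \cdot 10^{11}$)
$\frac{1}{-817965 + m} = \frac{1}{-817965 + \left(233838716130 - 971311296 \sqrt{2}\right)} = \frac{1}{233837898165 - 971311296 \sqrt{2}}$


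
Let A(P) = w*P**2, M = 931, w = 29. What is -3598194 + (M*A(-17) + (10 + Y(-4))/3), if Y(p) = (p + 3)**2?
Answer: 12613562/3 ≈ 4.2045e+6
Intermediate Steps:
A(P) = 29*P**2
Y(p) = (3 + p)**2
-3598194 + (M*A(-17) + (10 + Y(-4))/3) = -3598194 + (931*(29*(-17)**2) + (10 + (3 - 4)**2)/3) = -3598194 + (931*(29*289) + (10 + (-1)**2)*(1/3)) = -3598194 + (931*8381 + (10 + 1)*(1/3)) = -3598194 + (7802711 + 11*(1/3)) = -3598194 + (7802711 + 11/3) = -3598194 + 23408144/3 = 12613562/3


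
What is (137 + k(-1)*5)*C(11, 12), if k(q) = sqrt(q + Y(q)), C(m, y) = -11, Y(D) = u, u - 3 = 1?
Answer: -1507 - 55*sqrt(3) ≈ -1602.3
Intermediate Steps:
u = 4 (u = 3 + 1 = 4)
Y(D) = 4
k(q) = sqrt(4 + q) (k(q) = sqrt(q + 4) = sqrt(4 + q))
(137 + k(-1)*5)*C(11, 12) = (137 + sqrt(4 - 1)*5)*(-11) = (137 + sqrt(3)*5)*(-11) = (137 + 5*sqrt(3))*(-11) = -1507 - 55*sqrt(3)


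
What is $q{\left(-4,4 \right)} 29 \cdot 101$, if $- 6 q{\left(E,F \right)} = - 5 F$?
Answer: $\frac{29290}{3} \approx 9763.3$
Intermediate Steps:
$q{\left(E,F \right)} = \frac{5 F}{6}$ ($q{\left(E,F \right)} = - \frac{\left(-5\right) F}{6} = \frac{5 F}{6}$)
$q{\left(-4,4 \right)} 29 \cdot 101 = \frac{5}{6} \cdot 4 \cdot 29 \cdot 101 = \frac{10}{3} \cdot 29 \cdot 101 = \frac{290}{3} \cdot 101 = \frac{29290}{3}$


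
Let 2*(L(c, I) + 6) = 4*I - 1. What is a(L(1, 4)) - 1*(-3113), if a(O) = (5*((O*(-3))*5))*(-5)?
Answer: 7351/2 ≈ 3675.5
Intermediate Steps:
L(c, I) = -13/2 + 2*I (L(c, I) = -6 + (4*I - 1)/2 = -6 + (-1 + 4*I)/2 = -6 + (-1/2 + 2*I) = -13/2 + 2*I)
a(O) = 375*O (a(O) = (5*(-3*O*5))*(-5) = (5*(-15*O))*(-5) = -75*O*(-5) = 375*O)
a(L(1, 4)) - 1*(-3113) = 375*(-13/2 + 2*4) - 1*(-3113) = 375*(-13/2 + 8) + 3113 = 375*(3/2) + 3113 = 1125/2 + 3113 = 7351/2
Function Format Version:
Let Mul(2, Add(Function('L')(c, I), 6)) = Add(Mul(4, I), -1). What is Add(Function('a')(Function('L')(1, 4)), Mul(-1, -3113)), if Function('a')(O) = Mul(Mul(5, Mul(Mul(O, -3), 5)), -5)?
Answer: Rational(7351, 2) ≈ 3675.5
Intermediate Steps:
Function('L')(c, I) = Add(Rational(-13, 2), Mul(2, I)) (Function('L')(c, I) = Add(-6, Mul(Rational(1, 2), Add(Mul(4, I), -1))) = Add(-6, Mul(Rational(1, 2), Add(-1, Mul(4, I)))) = Add(-6, Add(Rational(-1, 2), Mul(2, I))) = Add(Rational(-13, 2), Mul(2, I)))
Function('a')(O) = Mul(375, O) (Function('a')(O) = Mul(Mul(5, Mul(Mul(-3, O), 5)), -5) = Mul(Mul(5, Mul(-15, O)), -5) = Mul(Mul(-75, O), -5) = Mul(375, O))
Add(Function('a')(Function('L')(1, 4)), Mul(-1, -3113)) = Add(Mul(375, Add(Rational(-13, 2), Mul(2, 4))), Mul(-1, -3113)) = Add(Mul(375, Add(Rational(-13, 2), 8)), 3113) = Add(Mul(375, Rational(3, 2)), 3113) = Add(Rational(1125, 2), 3113) = Rational(7351, 2)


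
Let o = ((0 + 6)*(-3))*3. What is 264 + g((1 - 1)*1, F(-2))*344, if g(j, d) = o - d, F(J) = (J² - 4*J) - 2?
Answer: -21752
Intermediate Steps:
o = -54 (o = (6*(-3))*3 = -18*3 = -54)
F(J) = -2 + J² - 4*J
g(j, d) = -54 - d
264 + g((1 - 1)*1, F(-2))*344 = 264 + (-54 - (-2 + (-2)² - 4*(-2)))*344 = 264 + (-54 - (-2 + 4 + 8))*344 = 264 + (-54 - 1*10)*344 = 264 + (-54 - 10)*344 = 264 - 64*344 = 264 - 22016 = -21752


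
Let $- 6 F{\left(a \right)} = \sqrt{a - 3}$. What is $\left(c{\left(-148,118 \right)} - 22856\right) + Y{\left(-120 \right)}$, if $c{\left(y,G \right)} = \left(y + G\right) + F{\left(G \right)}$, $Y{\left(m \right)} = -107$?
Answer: $-22993 - \frac{\sqrt{115}}{6} \approx -22995.0$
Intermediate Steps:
$F{\left(a \right)} = - \frac{\sqrt{-3 + a}}{6}$ ($F{\left(a \right)} = - \frac{\sqrt{a - 3}}{6} = - \frac{\sqrt{-3 + a}}{6}$)
$c{\left(y,G \right)} = G + y - \frac{\sqrt{-3 + G}}{6}$ ($c{\left(y,G \right)} = \left(y + G\right) - \frac{\sqrt{-3 + G}}{6} = \left(G + y\right) - \frac{\sqrt{-3 + G}}{6} = G + y - \frac{\sqrt{-3 + G}}{6}$)
$\left(c{\left(-148,118 \right)} - 22856\right) + Y{\left(-120 \right)} = \left(\left(118 - 148 - \frac{\sqrt{-3 + 118}}{6}\right) - 22856\right) - 107 = \left(\left(118 - 148 - \frac{\sqrt{115}}{6}\right) - 22856\right) - 107 = \left(\left(-30 - \frac{\sqrt{115}}{6}\right) - 22856\right) - 107 = \left(-22886 - \frac{\sqrt{115}}{6}\right) - 107 = -22993 - \frac{\sqrt{115}}{6}$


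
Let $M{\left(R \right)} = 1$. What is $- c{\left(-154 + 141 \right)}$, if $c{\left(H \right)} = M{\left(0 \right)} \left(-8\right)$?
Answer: $8$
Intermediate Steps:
$c{\left(H \right)} = -8$ ($c{\left(H \right)} = 1 \left(-8\right) = -8$)
$- c{\left(-154 + 141 \right)} = \left(-1\right) \left(-8\right) = 8$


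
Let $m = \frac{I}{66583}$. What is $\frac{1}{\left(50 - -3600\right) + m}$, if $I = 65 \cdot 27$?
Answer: $\frac{66583}{243029705} \approx 0.00027397$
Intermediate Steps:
$I = 1755$
$m = \frac{1755}{66583} \approx 0.026358$
$\frac{1}{\left(50 - -3600\right) + m} = \frac{1}{\left(50 - -3600\right) + \frac{1755}{66583}} = \frac{1}{\left(50 + 3600\right) + \frac{1755}{66583}} = \frac{1}{3650 + \frac{1755}{66583}} = \frac{1}{\frac{243029705}{66583}} = \frac{66583}{243029705}$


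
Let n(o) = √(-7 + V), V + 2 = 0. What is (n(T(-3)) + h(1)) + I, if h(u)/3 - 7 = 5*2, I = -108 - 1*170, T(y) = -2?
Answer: -227 + 3*I ≈ -227.0 + 3.0*I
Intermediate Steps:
V = -2 (V = -2 + 0 = -2)
n(o) = 3*I (n(o) = √(-7 - 2) = √(-9) = 3*I)
I = -278 (I = -108 - 170 = -278)
h(u) = 51 (h(u) = 21 + 3*(5*2) = 21 + 3*10 = 21 + 30 = 51)
(n(T(-3)) + h(1)) + I = (3*I + 51) - 278 = (51 + 3*I) - 278 = -227 + 3*I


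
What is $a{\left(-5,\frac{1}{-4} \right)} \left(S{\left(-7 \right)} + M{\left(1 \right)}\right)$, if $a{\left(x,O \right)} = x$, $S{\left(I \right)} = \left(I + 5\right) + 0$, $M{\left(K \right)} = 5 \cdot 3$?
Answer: $-65$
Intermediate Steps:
$M{\left(K \right)} = 15$
$S{\left(I \right)} = 5 + I$ ($S{\left(I \right)} = \left(5 + I\right) + 0 = 5 + I$)
$a{\left(-5,\frac{1}{-4} \right)} \left(S{\left(-7 \right)} + M{\left(1 \right)}\right) = - 5 \left(\left(5 - 7\right) + 15\right) = - 5 \left(-2 + 15\right) = \left(-5\right) 13 = -65$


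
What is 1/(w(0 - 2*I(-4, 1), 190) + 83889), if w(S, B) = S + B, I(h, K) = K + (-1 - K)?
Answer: 1/84081 ≈ 1.1893e-5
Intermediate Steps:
I(h, K) = -1
w(S, B) = B + S
1/(w(0 - 2*I(-4, 1), 190) + 83889) = 1/((190 + (0 - 2*(-1))) + 83889) = 1/((190 + (0 + 2)) + 83889) = 1/((190 + 2) + 83889) = 1/(192 + 83889) = 1/84081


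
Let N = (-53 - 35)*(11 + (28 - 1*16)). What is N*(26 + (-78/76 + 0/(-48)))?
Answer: -960388/19 ≈ -50547.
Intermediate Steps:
N = -2024 (N = -88*(11 + (28 - 16)) = -88*(11 + 12) = -88*23 = -2024)
N*(26 + (-78/76 + 0/(-48))) = -2024*(26 + (-78/76 + 0/(-48))) = -2024*(26 + (-78*1/76 + 0*(-1/48))) = -2024*(26 + (-39/38 + 0)) = -2024*(26 - 39/38) = -2024*949/38 = -960388/19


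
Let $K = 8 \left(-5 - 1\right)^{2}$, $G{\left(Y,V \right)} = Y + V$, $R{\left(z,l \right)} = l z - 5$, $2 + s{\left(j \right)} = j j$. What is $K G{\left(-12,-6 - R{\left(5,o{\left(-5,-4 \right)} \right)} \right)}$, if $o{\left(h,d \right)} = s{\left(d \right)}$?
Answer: $-23904$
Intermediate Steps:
$s{\left(j \right)} = -2 + j^{2}$ ($s{\left(j \right)} = -2 + j j = -2 + j^{2}$)
$o{\left(h,d \right)} = -2 + d^{2}$
$R{\left(z,l \right)} = -5 + l z$
$G{\left(Y,V \right)} = V + Y$
$K = 288$ ($K = 8 \left(-6\right)^{2} = 8 \cdot 36 = 288$)
$K G{\left(-12,-6 - R{\left(5,o{\left(-5,-4 \right)} \right)} \right)} = 288 \left(\left(-6 - \left(-5 + \left(-2 + \left(-4\right)^{2}\right) 5\right)\right) - 12\right) = 288 \left(\left(-6 - \left(-5 + \left(-2 + 16\right) 5\right)\right) - 12\right) = 288 \left(\left(-6 - \left(-5 + 14 \cdot 5\right)\right) - 12\right) = 288 \left(\left(-6 - \left(-5 + 70\right)\right) - 12\right) = 288 \left(\left(-6 - 65\right) - 12\right) = 288 \left(-71 - 12\right) = 288 \left(-83\right) = -23904$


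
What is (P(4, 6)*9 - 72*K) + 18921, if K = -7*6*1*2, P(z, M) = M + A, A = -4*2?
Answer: 24951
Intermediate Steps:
A = -8
P(z, M) = -8 + M (P(z, M) = M - 8 = -8 + M)
K = -84 (K = -42*2 = -7*12 = -84)
(P(4, 6)*9 - 72*K) + 18921 = ((-8 + 6)*9 - 72*(-84)) + 18921 = (-2*9 + 6048) + 18921 = (-18 + 6048) + 18921 = 6030 + 18921 = 24951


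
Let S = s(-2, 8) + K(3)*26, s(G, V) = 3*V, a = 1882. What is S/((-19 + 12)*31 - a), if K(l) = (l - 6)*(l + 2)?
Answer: 366/2099 ≈ 0.17437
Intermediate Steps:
K(l) = (-6 + l)*(2 + l)
S = -366 (S = 3*8 + (-12 + 3² - 4*3)*26 = 24 + (-12 + 9 - 12)*26 = 24 - 15*26 = 24 - 390 = -366)
S/((-19 + 12)*31 - a) = -366/((-19 + 12)*31 - 1*1882) = -366/(-7*31 - 1882) = -366/(-217 - 1882) = -366/(-2099) = -366*(-1/2099) = 366/2099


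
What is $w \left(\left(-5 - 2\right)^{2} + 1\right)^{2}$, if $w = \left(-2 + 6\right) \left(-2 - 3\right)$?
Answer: $-50000$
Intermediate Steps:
$w = -20$ ($w = 4 \left(-5\right) = -20$)
$w \left(\left(-5 - 2\right)^{2} + 1\right)^{2} = - 20 \left(\left(-5 - 2\right)^{2} + 1\right)^{2} = - 20 \left(\left(-7\right)^{2} + 1\right)^{2} = - 20 \left(49 + 1\right)^{2} = - 20 \cdot 50^{2} = \left(-20\right) 2500 = -50000$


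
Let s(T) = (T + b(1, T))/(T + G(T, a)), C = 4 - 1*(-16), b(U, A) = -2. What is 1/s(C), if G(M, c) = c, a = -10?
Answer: 5/9 ≈ 0.55556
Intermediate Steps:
C = 20 (C = 4 + 16 = 20)
s(T) = (-2 + T)/(-10 + T) (s(T) = (T - 2)/(T - 10) = (-2 + T)/(-10 + T))
1/s(C) = 1/((-2 + 20)/(-10 + 20)) = 1/(18/10) = 1/((⅒)*18) = 1/(9/5) = 5/9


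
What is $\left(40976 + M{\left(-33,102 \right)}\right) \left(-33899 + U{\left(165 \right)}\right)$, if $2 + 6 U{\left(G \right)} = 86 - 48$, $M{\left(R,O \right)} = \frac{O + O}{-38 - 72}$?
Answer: $- \frac{76380519154}{55} \approx -1.3887 \cdot 10^{9}$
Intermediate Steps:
$M{\left(R,O \right)} = - \frac{O}{55}$ ($M{\left(R,O \right)} = \frac{2 O}{-110} = 2 O \left(- \frac{1}{110}\right) = - \frac{O}{55}$)
$U{\left(G \right)} = 6$ ($U{\left(G \right)} = - \frac{1}{3} + \frac{86 - 48}{6} = - \frac{1}{3} + \frac{1}{6} \cdot 38 = - \frac{1}{3} + \frac{19}{3} = 6$)
$\left(40976 + M{\left(-33,102 \right)}\right) \left(-33899 + U{\left(165 \right)}\right) = \left(40976 - \frac{102}{55}\right) \left(-33899 + 6\right) = \left(40976 - \frac{102}{55}\right) \left(-33893\right) = \frac{2253578}{55} \left(-33893\right) = - \frac{76380519154}{55}$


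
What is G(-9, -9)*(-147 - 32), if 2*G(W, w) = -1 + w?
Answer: 895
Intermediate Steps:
G(W, w) = -½ + w/2 (G(W, w) = (-1 + w)/2 = -½ + w/2)
G(-9, -9)*(-147 - 32) = (-½ + (½)*(-9))*(-147 - 32) = (-½ - 9/2)*(-179) = -5*(-179) = 895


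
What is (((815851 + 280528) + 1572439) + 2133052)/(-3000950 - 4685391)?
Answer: -4801870/7686341 ≈ -0.62473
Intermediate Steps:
(((815851 + 280528) + 1572439) + 2133052)/(-3000950 - 4685391) = ((1096379 + 1572439) + 2133052)/(-7686341) = (2668818 + 2133052)*(-1/7686341) = 4801870*(-1/7686341) = -4801870/7686341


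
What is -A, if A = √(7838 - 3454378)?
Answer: -2*I*√861635 ≈ -1856.5*I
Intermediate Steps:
A = 2*I*√861635 (A = √(-3446540) = 2*I*√861635 ≈ 1856.5*I)
-A = -2*I*√861635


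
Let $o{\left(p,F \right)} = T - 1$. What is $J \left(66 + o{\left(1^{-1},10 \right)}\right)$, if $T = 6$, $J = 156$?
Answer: $11076$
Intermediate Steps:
$o{\left(p,F \right)} = 5$ ($o{\left(p,F \right)} = 6 - 1 = 5$)
$J \left(66 + o{\left(1^{-1},10 \right)}\right) = 156 \left(66 + 5\right) = 156 \cdot 71 = 11076$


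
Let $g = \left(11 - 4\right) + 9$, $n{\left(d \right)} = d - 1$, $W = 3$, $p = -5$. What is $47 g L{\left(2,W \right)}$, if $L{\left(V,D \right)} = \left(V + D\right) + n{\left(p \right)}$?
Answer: $-752$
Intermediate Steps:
$n{\left(d \right)} = -1 + d$ ($n{\left(d \right)} = d - 1 = -1 + d$)
$g = 16$ ($g = 7 + 9 = 16$)
$L{\left(V,D \right)} = -6 + D + V$ ($L{\left(V,D \right)} = \left(V + D\right) - 6 = \left(D + V\right) - 6 = -6 + D + V$)
$47 g L{\left(2,W \right)} = 47 \cdot 16 \left(-6 + 3 + 2\right) = 752 \left(-1\right) = -752$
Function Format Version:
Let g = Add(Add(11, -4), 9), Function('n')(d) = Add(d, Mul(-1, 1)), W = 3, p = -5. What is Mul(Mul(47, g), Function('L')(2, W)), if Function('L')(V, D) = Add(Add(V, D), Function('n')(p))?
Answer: -752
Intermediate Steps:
Function('n')(d) = Add(-1, d) (Function('n')(d) = Add(d, -1) = Add(-1, d))
g = 16 (g = Add(7, 9) = 16)
Function('L')(V, D) = Add(-6, D, V) (Function('L')(V, D) = Add(Add(V, D), Add(-1, -5)) = Add(Add(D, V), -6) = Add(-6, D, V))
Mul(Mul(47, g), Function('L')(2, W)) = Mul(Mul(47, 16), Add(-6, 3, 2)) = Mul(752, -1) = -752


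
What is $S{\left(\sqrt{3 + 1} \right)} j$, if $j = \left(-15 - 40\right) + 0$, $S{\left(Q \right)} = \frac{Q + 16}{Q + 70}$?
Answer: $- \frac{55}{4} \approx -13.75$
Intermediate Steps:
$S{\left(Q \right)} = \frac{16 + Q}{70 + Q}$
$j = -55$ ($j = -55 + 0 = -55$)
$S{\left(\sqrt{3 + 1} \right)} j = \frac{16 + \sqrt{3 + 1}}{70 + \sqrt{3 + 1}} \left(-55\right) = \frac{16 + \sqrt{4}}{70 + \sqrt{4}} \left(-55\right) = \frac{16 + 2}{70 + 2} \left(-55\right) = \frac{1}{72} \cdot 18 \left(-55\right) = \frac{1}{4} \left(-55\right) = - \frac{55}{4}$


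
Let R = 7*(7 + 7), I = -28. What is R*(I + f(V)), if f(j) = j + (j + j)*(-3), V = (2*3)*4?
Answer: -14504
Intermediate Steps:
V = 24 (V = 6*4 = 24)
R = 98 (R = 7*14 = 98)
f(j) = -5*j (f(j) = j + (2*j)*(-3) = j - 6*j = -5*j)
R*(I + f(V)) = 98*(-28 - 5*24) = 98*(-28 - 120) = 98*(-148) = -14504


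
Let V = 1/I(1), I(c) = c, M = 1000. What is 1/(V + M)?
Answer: 1/1001 ≈ 0.00099900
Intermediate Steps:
V = 1 (V = 1/1 = 1)
1/(V + M) = 1/(1 + 1000) = 1/1001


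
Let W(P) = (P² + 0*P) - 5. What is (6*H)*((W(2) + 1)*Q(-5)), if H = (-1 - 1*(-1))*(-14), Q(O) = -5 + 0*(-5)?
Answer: 0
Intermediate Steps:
Q(O) = -5 (Q(O) = -5 + 0 = -5)
W(P) = -5 + P² (W(P) = (P² + 0) - 5 = P² - 5 = -5 + P²)
H = 0 (H = (-1 + 1)*(-14) = 0*(-14) = 0)
(6*H)*((W(2) + 1)*Q(-5)) = (6*0)*(((-5 + 2²) + 1)*(-5)) = 0*(((-5 + 4) + 1)*(-5)) = 0*((-1 + 1)*(-5)) = 0*(0*(-5)) = 0*0 = 0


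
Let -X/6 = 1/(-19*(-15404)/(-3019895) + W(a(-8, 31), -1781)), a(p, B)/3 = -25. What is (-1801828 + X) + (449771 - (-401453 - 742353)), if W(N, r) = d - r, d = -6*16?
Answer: -1059629086941519/5088230399 ≈ -2.0825e+5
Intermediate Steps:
d = -96
a(p, B) = -75 (a(p, B) = 3*(-25) = -75)
W(N, r) = -96 - r
X = -18119370/5088230399 (X = -6/(-19*(-15404)/(-3019895) + (-96 - 1*(-1781))) = -6/(292676*(-1/3019895) + (-96 + 1781)) = -6/(-292676/3019895 + 1685) = -6/5088230399/3019895 = -6*3019895/5088230399 = -18119370/5088230399 ≈ -0.0035610)
(-1801828 + X) + (449771 - (-401453 - 742353)) = (-1801828 - 18119370/5088230399) + (449771 - (-401453 - 742353)) = -9168116021488742/5088230399 + (449771 - 1*(-1143806)) = -9168116021488742/5088230399 + (449771 + 1143806) = -9168116021488742/5088230399 + 1593577 = -1059629086941519/5088230399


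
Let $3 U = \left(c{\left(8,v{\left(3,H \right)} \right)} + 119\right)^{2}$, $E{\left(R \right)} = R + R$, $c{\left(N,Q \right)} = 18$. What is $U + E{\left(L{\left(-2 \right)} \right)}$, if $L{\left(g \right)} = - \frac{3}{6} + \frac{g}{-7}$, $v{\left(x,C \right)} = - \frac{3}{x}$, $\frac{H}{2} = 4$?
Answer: $\frac{131374}{21} \approx 6255.9$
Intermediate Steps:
$H = 8$ ($H = 2 \cdot 4 = 8$)
$L{\left(g \right)} = - \frac{1}{2} - \frac{g}{7}$ ($L{\left(g \right)} = \left(-3\right) \frac{1}{6} + g \left(- \frac{1}{7}\right) = - \frac{1}{2} - \frac{g}{7}$)
$E{\left(R \right)} = 2 R$
$U = \frac{18769}{3}$ ($U = \frac{\left(18 + 119\right)^{2}}{3} = \frac{137^{2}}{3} = \frac{1}{3} \cdot 18769 = \frac{18769}{3} \approx 6256.3$)
$U + E{\left(L{\left(-2 \right)} \right)} = \frac{18769}{3} + 2 \left(- \frac{1}{2} - - \frac{2}{7}\right) = \frac{18769}{3} + 2 \left(- \frac{1}{2} + \frac{2}{7}\right) = \frac{18769}{3} + 2 \left(- \frac{3}{14}\right) = \frac{18769}{3} - \frac{3}{7} = \frac{131374}{21}$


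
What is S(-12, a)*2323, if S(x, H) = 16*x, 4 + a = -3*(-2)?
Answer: -446016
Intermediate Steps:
a = 2 (a = -4 - 3*(-2) = -4 + 6 = 2)
S(-12, a)*2323 = (16*(-12))*2323 = -192*2323 = -446016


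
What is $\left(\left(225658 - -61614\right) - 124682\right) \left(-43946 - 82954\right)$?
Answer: $-20632671000$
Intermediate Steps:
$\left(\left(225658 - -61614\right) - 124682\right) \left(-43946 - 82954\right) = \left(\left(225658 + 61614\right) - 124682\right) \left(-126900\right) = \left(287272 - 124682\right) \left(-126900\right) = 162590 \left(-126900\right) = -20632671000$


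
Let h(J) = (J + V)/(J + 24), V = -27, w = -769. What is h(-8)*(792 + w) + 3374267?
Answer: 53987467/16 ≈ 3.3742e+6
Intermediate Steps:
h(J) = (-27 + J)/(24 + J) (h(J) = (J - 27)/(J + 24) = (-27 + J)/(24 + J))
h(-8)*(792 + w) + 3374267 = ((-27 - 8)/(24 - 8))*(792 - 769) + 3374267 = (-35/16)*23 + 3374267 = ((1/16)*(-35))*23 + 3374267 = -35/16*23 + 3374267 = -805/16 + 3374267 = 53987467/16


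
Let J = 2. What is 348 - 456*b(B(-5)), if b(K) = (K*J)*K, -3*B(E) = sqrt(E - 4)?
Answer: 1260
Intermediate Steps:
B(E) = -sqrt(-4 + E)/3 (B(E) = -sqrt(E - 4)/3 = -sqrt(-4 + E)/3)
b(K) = 2*K**2 (b(K) = (K*2)*K = (2*K)*K = 2*K**2)
348 - 456*b(B(-5)) = 348 - 912*(-sqrt(-4 - 5)/3)**2 = 348 - 912*(-I)**2 = 348 - 912*(-1) = 348 - 456*(-2) = 348 + 912 = 1260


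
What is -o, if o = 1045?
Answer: -1045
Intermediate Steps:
-o = -1*1045 = -1045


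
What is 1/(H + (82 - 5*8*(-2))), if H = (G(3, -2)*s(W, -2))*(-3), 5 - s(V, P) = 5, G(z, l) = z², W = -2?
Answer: 1/162 ≈ 0.0061728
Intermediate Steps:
s(V, P) = 0 (s(V, P) = 5 - 1*5 = 5 - 5 = 0)
H = 0 (H = (3²*0)*(-3) = (9*0)*(-3) = 0*(-3) = 0)
1/(H + (82 - 5*8*(-2))) = 1/(0 + (82 - 5*8*(-2))) = 1/(0 + (82 - 40*(-2))) = 1/(0 + (82 + 80)) = 1/(0 + 162) = 1/162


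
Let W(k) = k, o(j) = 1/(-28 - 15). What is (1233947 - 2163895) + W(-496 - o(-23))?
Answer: -40009091/43 ≈ -9.3044e+5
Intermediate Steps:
o(j) = -1/43 (o(j) = 1/(-43) = -1/43)
(1233947 - 2163895) + W(-496 - o(-23)) = (1233947 - 2163895) + (-496 - 1*(-1/43)) = -929948 + (-496 + 1/43) = -929948 - 21327/43 = -40009091/43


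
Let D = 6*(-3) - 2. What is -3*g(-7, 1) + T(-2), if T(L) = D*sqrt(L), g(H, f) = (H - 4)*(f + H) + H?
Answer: -177 - 20*I*sqrt(2) ≈ -177.0 - 28.284*I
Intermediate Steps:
D = -20 (D = -18 - 2 = -20)
g(H, f) = H + (-4 + H)*(H + f) (g(H, f) = (-4 + H)*(H + f) + H = H + (-4 + H)*(H + f))
T(L) = -20*sqrt(L)
-3*g(-7, 1) + T(-2) = -3*((-7)**2 - 4*1 - 3*(-7) - 7*1) - 20*I*sqrt(2) = -3*(49 - 4 + 21 - 7) - 20*I*sqrt(2) = -3*59 - 20*I*sqrt(2) = -177 - 20*I*sqrt(2)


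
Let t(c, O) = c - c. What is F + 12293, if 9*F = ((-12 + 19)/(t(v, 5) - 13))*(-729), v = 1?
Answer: 160376/13 ≈ 12337.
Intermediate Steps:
t(c, O) = 0
F = 567/13 (F = (((-12 + 19)/(0 - 13))*(-729))/9 = ((7/(-13))*(-729))/9 = ((7*(-1/13))*(-729))/9 = (-7/13*(-729))/9 = (⅑)*(5103/13) = 567/13 ≈ 43.615)
F + 12293 = 567/13 + 12293 = 160376/13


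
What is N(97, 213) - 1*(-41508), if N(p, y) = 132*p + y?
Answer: 54525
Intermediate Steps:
N(p, y) = y + 132*p
N(97, 213) - 1*(-41508) = (213 + 132*97) - 1*(-41508) = (213 + 12804) + 41508 = 13017 + 41508 = 54525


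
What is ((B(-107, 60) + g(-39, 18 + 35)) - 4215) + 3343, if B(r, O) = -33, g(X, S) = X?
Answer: -944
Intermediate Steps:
((B(-107, 60) + g(-39, 18 + 35)) - 4215) + 3343 = ((-33 - 39) - 4215) + 3343 = (-72 - 4215) + 3343 = -4287 + 3343 = -944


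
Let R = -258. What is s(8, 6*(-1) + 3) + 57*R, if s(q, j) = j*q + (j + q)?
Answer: -14725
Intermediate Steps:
s(q, j) = j + q + j*q
s(8, 6*(-1) + 3) + 57*R = ((6*(-1) + 3) + 8 + (6*(-1) + 3)*8) + 57*(-258) = ((-6 + 3) + 8 + (-6 + 3)*8) - 14706 = (-3 + 8 - 3*8) - 14706 = (-3 + 8 - 24) - 14706 = -19 - 14706 = -14725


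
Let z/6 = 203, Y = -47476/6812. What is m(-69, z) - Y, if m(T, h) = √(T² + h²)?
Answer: 913/131 + 3*√165365 ≈ 1226.9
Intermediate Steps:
Y = -913/131 (Y = -47476*1/6812 = -913/131 ≈ -6.9695)
z = 1218 (z = 6*203 = 1218)
m(-69, z) - Y = √((-69)² + 1218²) - 1*(-913/131) = √(4761 + 1483524) + 913/131 = √1488285 + 913/131 = 3*√165365 + 913/131 = 913/131 + 3*√165365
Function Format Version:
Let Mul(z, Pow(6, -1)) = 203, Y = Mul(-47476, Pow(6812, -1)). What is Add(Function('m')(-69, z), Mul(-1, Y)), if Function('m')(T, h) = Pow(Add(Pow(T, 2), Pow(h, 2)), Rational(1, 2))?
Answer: Add(Rational(913, 131), Mul(3, Pow(165365, Rational(1, 2)))) ≈ 1226.9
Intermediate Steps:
Y = Rational(-913, 131) (Y = Mul(-47476, Rational(1, 6812)) = Rational(-913, 131) ≈ -6.9695)
z = 1218 (z = Mul(6, 203) = 1218)
Add(Function('m')(-69, z), Mul(-1, Y)) = Add(Pow(Add(Pow(-69, 2), Pow(1218, 2)), Rational(1, 2)), Mul(-1, Rational(-913, 131))) = Add(Pow(Add(4761, 1483524), Rational(1, 2)), Rational(913, 131)) = Add(Pow(1488285, Rational(1, 2)), Rational(913, 131)) = Add(Mul(3, Pow(165365, Rational(1, 2))), Rational(913, 131)) = Add(Rational(913, 131), Mul(3, Pow(165365, Rational(1, 2))))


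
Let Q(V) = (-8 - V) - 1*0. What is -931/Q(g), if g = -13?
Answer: -931/5 ≈ -186.20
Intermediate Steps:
Q(V) = -8 - V (Q(V) = (-8 - V) + 0 = -8 - V)
-931/Q(g) = -931/(-8 - 1*(-13)) = -931/(-8 + 13) = -931/5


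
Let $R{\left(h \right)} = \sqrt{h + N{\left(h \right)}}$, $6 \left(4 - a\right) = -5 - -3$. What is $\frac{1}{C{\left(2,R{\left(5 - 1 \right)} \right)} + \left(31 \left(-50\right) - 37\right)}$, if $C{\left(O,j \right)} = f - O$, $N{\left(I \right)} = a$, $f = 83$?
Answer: $- \frac{1}{1506} \approx -0.00066401$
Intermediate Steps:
$a = \frac{13}{3}$ ($a = 4 - \frac{-5 - -3}{6} = 4 - \frac{-5 + 3}{6} = 4 - - \frac{1}{3} = 4 + \frac{1}{3} = \frac{13}{3} \approx 4.3333$)
$N{\left(I \right)} = \frac{13}{3}$
$R{\left(h \right)} = \sqrt{\frac{13}{3} + h}$ ($R{\left(h \right)} = \sqrt{h + \frac{13}{3}} = \sqrt{\frac{13}{3} + h}$)
$C{\left(O,j \right)} = 83 - O$
$\frac{1}{C{\left(2,R{\left(5 - 1 \right)} \right)} + \left(31 \left(-50\right) - 37\right)} = \frac{1}{\left(83 - 2\right) + \left(31 \left(-50\right) - 37\right)} = \frac{1}{\left(83 - 2\right) - 1587} = \frac{1}{81 - 1587} = \frac{1}{-1506} = - \frac{1}{1506}$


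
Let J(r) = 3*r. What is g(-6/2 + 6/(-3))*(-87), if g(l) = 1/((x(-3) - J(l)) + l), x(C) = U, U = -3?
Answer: -87/7 ≈ -12.429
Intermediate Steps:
x(C) = -3
g(l) = 1/(-3 - 2*l) (g(l) = 1/((-3 - 3*l) + l) = 1/(-3 - 2*l))
g(-6/2 + 6/(-3))*(-87) = -1/(3 + 2*(-6/2 + 6/(-3)))*(-87) = -1/(3 + 2*(-6*½ + 6*(-⅓)))*(-87) = -1/(3 + 2*(-3 - 2))*(-87) = -1/(3 + 2*(-5))*(-87) = -1/(3 - 10)*(-87) = -1/(-7)*(-87) = -1*(-⅐)*(-87) = (⅐)*(-87) = -87/7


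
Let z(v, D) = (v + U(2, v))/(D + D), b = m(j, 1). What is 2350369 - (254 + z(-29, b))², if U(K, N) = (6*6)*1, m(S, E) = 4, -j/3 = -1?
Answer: 146266095/64 ≈ 2.2854e+6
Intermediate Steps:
j = 3 (j = -3*(-1) = 3)
U(K, N) = 36 (U(K, N) = 36*1 = 36)
b = 4
z(v, D) = (36 + v)/(2*D) (z(v, D) = (v + 36)/(D + D) = (36 + v)/((2*D)) = (36 + v)*(1/(2*D)) = (36 + v)/(2*D))
2350369 - (254 + z(-29, b))² = 2350369 - (254 + (½)*(36 - 29)/4)² = 2350369 - (254 + (½)*(¼)*7)² = 2350369 - (254 + 7/8)² = 2350369 - (2039/8)² = 2350369 - 1*4157521/64 = 2350369 - 4157521/64 = 146266095/64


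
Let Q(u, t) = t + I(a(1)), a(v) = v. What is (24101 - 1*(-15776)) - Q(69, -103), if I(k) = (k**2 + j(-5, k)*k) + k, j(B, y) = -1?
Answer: 39979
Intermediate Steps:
I(k) = k**2 (I(k) = (k**2 - k) + k = k**2)
Q(u, t) = 1 + t (Q(u, t) = t + 1**2 = t + 1 = 1 + t)
(24101 - 1*(-15776)) - Q(69, -103) = (24101 - 1*(-15776)) - (1 - 103) = (24101 + 15776) - 1*(-102) = 39877 + 102 = 39979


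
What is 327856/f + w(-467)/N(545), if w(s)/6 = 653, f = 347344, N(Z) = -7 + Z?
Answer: 48040010/5839721 ≈ 8.2264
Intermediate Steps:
w(s) = 3918 (w(s) = 6*653 = 3918)
327856/f + w(-467)/N(545) = 327856/347344 + 3918/(-7 + 545) = 327856*(1/347344) + 3918/538 = 20491/21709 + 3918*(1/538) = 20491/21709 + 1959/269 = 48040010/5839721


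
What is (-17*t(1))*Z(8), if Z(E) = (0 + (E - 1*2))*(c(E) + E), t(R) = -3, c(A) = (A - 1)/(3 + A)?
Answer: 29070/11 ≈ 2642.7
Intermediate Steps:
c(A) = (-1 + A)/(3 + A)
Z(E) = (-2 + E)*(E + (-1 + E)/(3 + E)) (Z(E) = (0 + (E - 1*2))*((-1 + E)/(3 + E) + E) = (0 + (E - 2))*(E + (-1 + E)/(3 + E)) = (0 + (-2 + E))*(E + (-1 + E)/(3 + E)) = (-2 + E)*(E + (-1 + E)/(3 + E)))
(-17*t(1))*Z(8) = (-17*(-3))*((2 + 8**3 - 9*8 + 2*8**2)/(3 + 8)) = 51*((2 + 512 - 72 + 2*64)/11) = 51*((2 + 512 - 72 + 128)/11) = 51*((1/11)*570) = 51*(570/11) = 29070/11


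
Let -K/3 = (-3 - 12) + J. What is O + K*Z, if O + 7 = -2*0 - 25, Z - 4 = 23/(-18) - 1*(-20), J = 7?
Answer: 1540/3 ≈ 513.33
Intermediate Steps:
K = 24 (K = -3*((-3 - 12) + 7) = -3*(-15 + 7) = -3*(-8) = 24)
Z = 409/18 (Z = 4 + (23/(-18) - 1*(-20)) = 4 + (23*(-1/18) + 20) = 4 + (-23/18 + 20) = 4 + 337/18 = 409/18 ≈ 22.722)
O = -32 (O = -7 + (-2*0 - 25) = -7 + (0 - 25) = -7 - 25 = -32)
O + K*Z = -32 + 24*(409/18) = -32 + 1636/3 = 1540/3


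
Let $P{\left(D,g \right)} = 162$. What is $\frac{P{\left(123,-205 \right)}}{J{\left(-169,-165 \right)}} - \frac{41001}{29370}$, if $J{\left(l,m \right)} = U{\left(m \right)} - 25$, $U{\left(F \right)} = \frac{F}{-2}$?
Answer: $\frac{320051}{225170} \approx 1.4214$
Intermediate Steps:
$U{\left(F \right)} = - \frac{F}{2}$ ($U{\left(F \right)} = F \left(- \frac{1}{2}\right) = - \frac{F}{2}$)
$J{\left(l,m \right)} = -25 - \frac{m}{2}$ ($J{\left(l,m \right)} = - \frac{m}{2} - 25 = -25 - \frac{m}{2}$)
$\frac{P{\left(123,-205 \right)}}{J{\left(-169,-165 \right)}} - \frac{41001}{29370} = \frac{162}{-25 - - \frac{165}{2}} - \frac{41001}{29370} = \frac{162}{-25 + \frac{165}{2}} - \frac{13667}{9790} = \frac{162}{\frac{115}{2}} - \frac{13667}{9790} = 162 \cdot \frac{2}{115} - \frac{13667}{9790} = \frac{324}{115} - \frac{13667}{9790} = \frac{320051}{225170}$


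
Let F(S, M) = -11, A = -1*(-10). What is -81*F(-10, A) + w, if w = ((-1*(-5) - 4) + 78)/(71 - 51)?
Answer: 17899/20 ≈ 894.95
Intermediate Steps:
w = 79/20 (w = ((5 - 4) + 78)/20 = (1 + 78)*(1/20) = 79*(1/20) = 79/20 ≈ 3.9500)
A = 10
-81*F(-10, A) + w = -81*(-11) + 79/20 = 891 + 79/20 = 17899/20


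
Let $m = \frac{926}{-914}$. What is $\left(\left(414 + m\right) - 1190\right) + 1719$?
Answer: $\frac{430488}{457} \approx 941.99$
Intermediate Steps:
$m = - \frac{463}{457}$ ($m = 926 \left(- \frac{1}{914}\right) = - \frac{463}{457} \approx -1.0131$)
$\left(\left(414 + m\right) - 1190\right) + 1719 = \left(\left(414 - \frac{463}{457}\right) - 1190\right) + 1719 = \left(\frac{188735}{457} - 1190\right) + 1719 = - \frac{355095}{457} + 1719 = \frac{430488}{457}$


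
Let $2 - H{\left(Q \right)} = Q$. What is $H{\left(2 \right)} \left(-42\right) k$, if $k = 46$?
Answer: $0$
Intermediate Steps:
$H{\left(Q \right)} = 2 - Q$
$H{\left(2 \right)} \left(-42\right) k = \left(2 - 2\right) \left(-42\right) 46 = 0 \left(-42\right) 46 = 0 \cdot 46 = 0$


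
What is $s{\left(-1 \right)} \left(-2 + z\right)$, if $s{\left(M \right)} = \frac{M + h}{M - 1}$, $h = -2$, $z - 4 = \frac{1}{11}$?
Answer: $\frac{69}{22} \approx 3.1364$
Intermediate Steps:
$z = \frac{45}{11}$ ($z = 4 + \frac{1}{11} = \frac{45}{11} \approx 4.0909$)
$s{\left(M \right)} = \frac{-2 + M}{-1 + M}$ ($s{\left(M \right)} = \frac{M - 2}{M - 1} = \frac{-2 + M}{-1 + M}$)
$s{\left(-1 \right)} \left(-2 + z\right) = \frac{-2 - 1}{-1 - 1} \left(-2 + \frac{45}{11}\right) = \frac{1}{-2} \left(-3\right) \frac{23}{11} = \left(- \frac{1}{2}\right) \left(-3\right) \frac{23}{11} = \frac{3}{2} \cdot \frac{23}{11} = \frac{69}{22}$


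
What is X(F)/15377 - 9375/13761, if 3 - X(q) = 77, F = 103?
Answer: -48392563/70534299 ≈ -0.68609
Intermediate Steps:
X(q) = -74 (X(q) = 3 - 1*77 = 3 - 77 = -74)
X(F)/15377 - 9375/13761 = -74/15377 - 9375/13761 = -74*1/15377 - 9375*1/13761 = -74/15377 - 3125/4587 = -48392563/70534299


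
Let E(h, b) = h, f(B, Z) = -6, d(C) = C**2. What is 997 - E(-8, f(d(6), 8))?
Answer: 1005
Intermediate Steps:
997 - E(-8, f(d(6), 8)) = 997 - 1*(-8) = 997 + 8 = 1005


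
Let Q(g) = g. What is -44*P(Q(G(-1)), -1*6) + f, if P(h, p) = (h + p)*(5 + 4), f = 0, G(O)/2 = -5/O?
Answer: -1584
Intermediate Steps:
G(O) = -10/O (G(O) = 2*(-5/O) = -10/O)
P(h, p) = 9*h + 9*p (P(h, p) = (h + p)*9 = 9*h + 9*p)
-44*P(Q(G(-1)), -1*6) + f = -44*(9*(-10/(-1)) + 9*(-1*6)) + 0 = -44*(9*(-10*(-1)) + 9*(-6)) + 0 = -44*(9*10 - 54) + 0 = -44*(90 - 54) + 0 = -44*36 + 0 = -1584 + 0 = -1584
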